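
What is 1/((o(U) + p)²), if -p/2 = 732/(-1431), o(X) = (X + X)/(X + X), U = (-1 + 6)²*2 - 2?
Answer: 227529/931225 ≈ 0.24433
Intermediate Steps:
U = 48 (U = 5²*2 - 2 = 25*2 - 2 = 50 - 2 = 48)
o(X) = 1 (o(X) = (2*X)/((2*X)) = (2*X)*(1/(2*X)) = 1)
p = 488/477 (p = -1464/(-1431) = -1464*(-1)/1431 = -2*(-244/477) = 488/477 ≈ 1.0231)
1/((o(U) + p)²) = 1/((1 + 488/477)²) = 1/((965/477)²) = 1/(931225/227529) = 227529/931225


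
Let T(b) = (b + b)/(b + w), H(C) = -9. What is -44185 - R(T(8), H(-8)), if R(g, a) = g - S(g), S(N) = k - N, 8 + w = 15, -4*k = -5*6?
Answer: -1325389/30 ≈ -44180.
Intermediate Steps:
k = 15/2 (k = -(-5)*6/4 = -1/4*(-30) = 15/2 ≈ 7.5000)
w = 7 (w = -8 + 15 = 7)
S(N) = 15/2 - N
T(b) = 2*b/(7 + b) (T(b) = (b + b)/(b + 7) = (2*b)/(7 + b) = 2*b/(7 + b))
R(g, a) = -15/2 + 2*g (R(g, a) = g - (15/2 - g) = g + (-15/2 + g) = -15/2 + 2*g)
-44185 - R(T(8), H(-8)) = -44185 - (-15/2 + 2*(2*8/(7 + 8))) = -44185 - (-15/2 + 2*(2*8/15)) = -44185 - (-15/2 + 2*(2*8*(1/15))) = -44185 - (-15/2 + 2*(16/15)) = -44185 - (-15/2 + 32/15) = -44185 - 1*(-161/30) = -44185 + 161/30 = -1325389/30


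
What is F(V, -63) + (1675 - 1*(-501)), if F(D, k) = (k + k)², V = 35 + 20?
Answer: 18052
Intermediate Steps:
V = 55
F(D, k) = 4*k² (F(D, k) = (2*k)² = 4*k²)
F(V, -63) + (1675 - 1*(-501)) = 4*(-63)² + (1675 - 1*(-501)) = 4*3969 + (1675 + 501) = 15876 + 2176 = 18052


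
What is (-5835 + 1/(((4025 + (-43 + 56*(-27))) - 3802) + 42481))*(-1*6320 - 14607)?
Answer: 5024665071778/41149 ≈ 1.2211e+8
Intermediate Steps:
(-5835 + 1/(((4025 + (-43 + 56*(-27))) - 3802) + 42481))*(-1*6320 - 14607) = (-5835 + 1/(((4025 + (-43 - 1512)) - 3802) + 42481))*(-6320 - 14607) = (-5835 + 1/(((4025 - 1555) - 3802) + 42481))*(-20927) = (-5835 + 1/((2470 - 3802) + 42481))*(-20927) = (-5835 + 1/(-1332 + 42481))*(-20927) = (-5835 + 1/41149)*(-20927) = -240104414/41149*(-20927) = 5024665071778/41149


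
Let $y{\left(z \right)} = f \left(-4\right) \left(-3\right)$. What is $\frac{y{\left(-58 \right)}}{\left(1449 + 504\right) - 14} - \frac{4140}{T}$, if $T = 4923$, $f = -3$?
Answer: $- \frac{911632}{1060633} \approx -0.85952$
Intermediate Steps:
$y{\left(z \right)} = -36$ ($y{\left(z \right)} = \left(-3\right) \left(-4\right) \left(-3\right) = 12 \left(-3\right) = -36$)
$\frac{y{\left(-58 \right)}}{\left(1449 + 504\right) - 14} - \frac{4140}{T} = - \frac{36}{\left(1449 + 504\right) - 14} - \frac{4140}{4923} = - \frac{36}{1953 - 14} - \frac{460}{547} = - \frac{36}{1939} - \frac{460}{547} = - \frac{911632}{1060633}$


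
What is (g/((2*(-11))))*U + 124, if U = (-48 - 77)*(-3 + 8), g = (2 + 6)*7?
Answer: 18864/11 ≈ 1714.9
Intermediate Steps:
g = 56 (g = 8*7 = 56)
U = -625 (U = -125*5 = -625)
(g/((2*(-11))))*U + 124 = (56/((2*(-11))))*(-625) + 124 = (56/(-22))*(-625) + 124 = (56*(-1/22))*(-625) + 124 = -28/11*(-625) + 124 = 17500/11 + 124 = 18864/11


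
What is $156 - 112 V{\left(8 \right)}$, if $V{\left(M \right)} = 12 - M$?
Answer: $-292$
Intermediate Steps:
$156 - 112 V{\left(8 \right)} = 156 - 112 \left(12 - 8\right) = 156 - 448 = -292$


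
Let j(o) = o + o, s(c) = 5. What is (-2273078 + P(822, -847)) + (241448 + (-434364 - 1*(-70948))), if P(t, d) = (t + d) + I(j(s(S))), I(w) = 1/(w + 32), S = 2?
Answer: -100592981/42 ≈ -2.3951e+6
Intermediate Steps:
j(o) = 2*o
I(w) = 1/(32 + w)
P(t, d) = 1/42 + d + t (P(t, d) = (t + d) + 1/(32 + 2*5) = (d + t) + 1/(32 + 10) = (d + t) + 1/42 = 1/42 + d + t)
(-2273078 + P(822, -847)) + (241448 + (-434364 - 1*(-70948))) = (-2273078 + (1/42 - 847 + 822)) + (241448 + (-434364 - 1*(-70948))) = (-2273078 - 1049/42) + (241448 + (-434364 + 70948)) = -95470325/42 + (241448 - 363416) = -95470325/42 - 121968 = -100592981/42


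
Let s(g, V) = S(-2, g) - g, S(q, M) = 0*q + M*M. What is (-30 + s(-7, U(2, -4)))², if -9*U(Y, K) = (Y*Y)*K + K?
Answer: 676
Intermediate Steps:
S(q, M) = M² (S(q, M) = 0 + M² = M²)
U(Y, K) = -K/9 - K*Y²/9 (U(Y, K) = -((Y*Y)*K + K)/9 = -(Y²*K + K)/9 = -(K*Y² + K)/9 = -(K + K*Y²)/9 = -K/9 - K*Y²/9)
s(g, V) = g² - g
(-30 + s(-7, U(2, -4)))² = (-30 - 7*(-1 - 7))² = (-30 - 7*(-8))² = (-30 + 56)² = 26² = 676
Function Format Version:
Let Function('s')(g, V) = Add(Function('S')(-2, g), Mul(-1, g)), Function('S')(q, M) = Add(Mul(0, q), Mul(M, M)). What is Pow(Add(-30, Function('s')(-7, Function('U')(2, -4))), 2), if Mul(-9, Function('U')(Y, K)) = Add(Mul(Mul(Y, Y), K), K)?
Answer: 676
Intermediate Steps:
Function('S')(q, M) = Pow(M, 2) (Function('S')(q, M) = Add(0, Pow(M, 2)) = Pow(M, 2))
Function('U')(Y, K) = Add(Mul(Rational(-1, 9), K), Mul(Rational(-1, 9), K, Pow(Y, 2))) (Function('U')(Y, K) = Mul(Rational(-1, 9), Add(Mul(Mul(Y, Y), K), K)) = Mul(Rational(-1, 9), Add(Mul(Pow(Y, 2), K), K)) = Mul(Rational(-1, 9), Add(Mul(K, Pow(Y, 2)), K)) = Mul(Rational(-1, 9), Add(K, Mul(K, Pow(Y, 2)))) = Add(Mul(Rational(-1, 9), K), Mul(Rational(-1, 9), K, Pow(Y, 2))))
Function('s')(g, V) = Add(Pow(g, 2), Mul(-1, g))
Pow(Add(-30, Function('s')(-7, Function('U')(2, -4))), 2) = Pow(Add(-30, Mul(-7, Add(-1, -7))), 2) = Pow(Add(-30, Mul(-7, -8)), 2) = Pow(Add(-30, 56), 2) = Pow(26, 2) = 676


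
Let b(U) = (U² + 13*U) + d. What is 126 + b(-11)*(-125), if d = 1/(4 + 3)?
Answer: 20007/7 ≈ 2858.1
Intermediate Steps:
d = ⅐ (d = 1/7 = ⅐ ≈ 0.14286)
b(U) = ⅐ + U² + 13*U (b(U) = (U² + 13*U) + ⅐ = ⅐ + U² + 13*U)
126 + b(-11)*(-125) = 126 + (⅐ + (-11)² + 13*(-11))*(-125) = 126 + (⅐ + 121 - 143)*(-125) = 126 - 153/7*(-125) = 126 + 19125/7 = 20007/7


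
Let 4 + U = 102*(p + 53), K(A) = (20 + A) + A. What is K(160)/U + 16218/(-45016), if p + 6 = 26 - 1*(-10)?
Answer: -1793107/5601844 ≈ -0.32009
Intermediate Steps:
p = 30 (p = -6 + (26 - 1*(-10)) = -6 + (26 + 10) = -6 + 36 = 30)
K(A) = 20 + 2*A
U = 8462 (U = -4 + 102*(30 + 53) = -4 + 102*83 = -4 + 8466 = 8462)
K(160)/U + 16218/(-45016) = (20 + 2*160)/8462 + 16218/(-45016) = (20 + 320)*(1/8462) + 16218*(-1/45016) = 340*(1/8462) - 477/1324 = 170/4231 - 477/1324 = -1793107/5601844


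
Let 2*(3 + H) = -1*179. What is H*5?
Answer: -925/2 ≈ -462.50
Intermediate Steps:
H = -185/2 (H = -3 + (-1*179)/2 = -3 + (1/2)*(-179) = -3 - 179/2 = -185/2 ≈ -92.500)
H*5 = -185/2*5 = -925/2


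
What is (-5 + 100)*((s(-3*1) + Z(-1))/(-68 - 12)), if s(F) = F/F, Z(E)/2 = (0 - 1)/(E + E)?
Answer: -19/8 ≈ -2.3750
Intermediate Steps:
Z(E) = -1/E (Z(E) = 2*((0 - 1)/(E + E)) = 2*(-1/(2*E)) = -1/E)
s(F) = 1
(-5 + 100)*((s(-3*1) + Z(-1))/(-68 - 12)) = (-5 + 100)*((1 - 1/(-1))/(-68 - 12)) = 95*((1 - 1*(-1))/(-80)) = 95*((1 + 1)*(-1/80)) = 95*(2*(-1/80)) = 95*(-1/40) = -19/8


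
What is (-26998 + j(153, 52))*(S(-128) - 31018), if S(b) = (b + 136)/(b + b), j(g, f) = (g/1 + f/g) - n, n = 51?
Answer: 340374173981/408 ≈ 8.3425e+8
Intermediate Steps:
j(g, f) = -51 + g + f/g (j(g, f) = (g/1 + f/g) - 1*51 = (g*1 + f/g) - 51 = (g + f/g) - 51 = -51 + g + f/g)
S(b) = (136 + b)/(2*b) (S(b) = (136 + b)/((2*b)) = (136 + b)*(1/(2*b)) = (136 + b)/(2*b))
(-26998 + j(153, 52))*(S(-128) - 31018) = (-26998 + (-51 + 153 + 52/153))*((½)*(136 - 128)/(-128) - 31018) = (-26998 + (-51 + 153 + 52*(1/153)))*((½)*(-1/128)*8 - 31018) = (-26998 + (-51 + 153 + 52/153))*(-1/32 - 31018) = (-26998 + 15658/153)*(-992577/32) = -4115036/153*(-992577/32) = 340374173981/408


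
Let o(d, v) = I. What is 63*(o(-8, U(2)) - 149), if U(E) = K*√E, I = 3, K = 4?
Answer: -9198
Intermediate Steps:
U(E) = 4*√E
o(d, v) = 3
63*(o(-8, U(2)) - 149) = 63*(3 - 149) = 63*(-146) = -9198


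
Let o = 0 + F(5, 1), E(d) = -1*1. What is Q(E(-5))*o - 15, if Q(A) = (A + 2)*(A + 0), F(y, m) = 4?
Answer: -19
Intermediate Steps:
E(d) = -1
Q(A) = A*(2 + A) (Q(A) = (2 + A)*A = A*(2 + A))
o = 4 (o = 0 + 4 = 4)
Q(E(-5))*o - 15 = -(2 - 1)*4 - 15 = -1*1*4 - 15 = -1*4 - 15 = -4 - 15 = -19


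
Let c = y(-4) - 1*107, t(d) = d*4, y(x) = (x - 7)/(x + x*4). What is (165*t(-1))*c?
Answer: 70257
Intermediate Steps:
y(x) = (-7 + x)/(5*x) (y(x) = (-7 + x)/(x + 4*x) = (-7 + x)/((5*x)) = (-7 + x)*(1/(5*x)) = (-7 + x)/(5*x))
t(d) = 4*d
c = -2129/20 (c = (⅕)*(-7 - 4)/(-4) - 1*107 = (⅕)*(-¼)*(-11) - 107 = 11/20 - 107 = -2129/20 ≈ -106.45)
(165*t(-1))*c = (165*(4*(-1)))*(-2129/20) = (165*(-4))*(-2129/20) = -660*(-2129/20) = 70257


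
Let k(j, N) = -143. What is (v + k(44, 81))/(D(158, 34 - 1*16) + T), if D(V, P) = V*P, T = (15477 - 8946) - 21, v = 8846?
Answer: 2901/3118 ≈ 0.93040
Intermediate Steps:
T = 6510 (T = 6531 - 21 = 6510)
D(V, P) = P*V
(v + k(44, 81))/(D(158, 34 - 1*16) + T) = (8846 - 143)/((34 - 1*16)*158 + 6510) = 8703/((34 - 16)*158 + 6510) = 8703/(18*158 + 6510) = 8703/(2844 + 6510) = 8703/9354 = 8703*(1/9354) = 2901/3118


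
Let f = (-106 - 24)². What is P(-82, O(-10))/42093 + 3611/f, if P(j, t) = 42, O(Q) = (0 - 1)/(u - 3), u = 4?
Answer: 50902541/237123900 ≈ 0.21467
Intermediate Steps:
f = 16900 (f = (-130)² = 16900)
O(Q) = -1 (O(Q) = (0 - 1)/(4 - 3) = -1/1 = -1*1 = -1)
P(-82, O(-10))/42093 + 3611/f = 42/42093 + 3611/16900 = 42*(1/42093) + 3611*(1/16900) = 14/14031 + 3611/16900 = 50902541/237123900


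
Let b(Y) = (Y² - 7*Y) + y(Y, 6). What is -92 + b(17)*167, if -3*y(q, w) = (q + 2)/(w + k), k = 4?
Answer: 845767/30 ≈ 28192.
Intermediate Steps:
y(q, w) = -(2 + q)/(3*(4 + w)) (y(q, w) = -(q + 2)/(3*(w + 4)) = -(2 + q)/(3*(4 + w)))
b(Y) = -1/15 + Y² - 211*Y/30 (b(Y) = (Y² - 7*Y) + (-2 - Y)/(3*(4 + 6)) = (Y² - 7*Y) + (⅓)*(-2 - Y)/10 = (Y² - 7*Y) + (⅓)*(⅒)*(-2 - Y) = (Y² - 7*Y) + (-1/15 - Y/30) = -1/15 + Y² - 211*Y/30)
-92 + b(17)*167 = -92 + (-1/15 + 17² - 211/30*17)*167 = -92 + (-1/15 + 289 - 3587/30)*167 = -92 + (5081/30)*167 = -92 + 848527/30 = 845767/30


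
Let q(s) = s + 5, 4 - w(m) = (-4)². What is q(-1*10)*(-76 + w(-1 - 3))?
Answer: 440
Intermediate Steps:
w(m) = -12 (w(m) = 4 - 1*(-4)² = 4 - 1*16 = 4 - 16 = -12)
q(s) = 5 + s
q(-1*10)*(-76 + w(-1 - 3)) = (5 - 1*10)*(-76 - 12) = (5 - 10)*(-88) = -5*(-88) = 440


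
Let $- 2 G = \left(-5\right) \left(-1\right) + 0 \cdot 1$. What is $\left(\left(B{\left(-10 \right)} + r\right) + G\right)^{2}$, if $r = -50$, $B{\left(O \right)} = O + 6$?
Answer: $\frac{12769}{4} \approx 3192.3$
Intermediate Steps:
$B{\left(O \right)} = 6 + O$
$G = - \frac{5}{2}$ ($G = - \frac{\left(-5\right) \left(-1\right) + 0 \cdot 1}{2} = - \frac{5 + 0}{2} = \left(- \frac{1}{2}\right) 5 = - \frac{5}{2} \approx -2.5$)
$\left(\left(B{\left(-10 \right)} + r\right) + G\right)^{2} = \left(\left(\left(6 - 10\right) - 50\right) - \frac{5}{2}\right)^{2} = \left(\left(-4 - 50\right) - \frac{5}{2}\right)^{2} = \left(-54 - \frac{5}{2}\right)^{2} = \left(- \frac{113}{2}\right)^{2} = \frac{12769}{4}$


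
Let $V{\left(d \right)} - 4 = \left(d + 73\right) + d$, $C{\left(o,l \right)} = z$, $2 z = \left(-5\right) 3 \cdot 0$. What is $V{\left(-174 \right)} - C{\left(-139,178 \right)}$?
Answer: $-271$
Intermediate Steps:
$z = 0$ ($z = \frac{\left(-5\right) 3 \cdot 0}{2} = \frac{\left(-15\right) 0}{2} = \frac{1}{2} \cdot 0 = 0$)
$C{\left(o,l \right)} = 0$
$V{\left(d \right)} = 77 + 2 d$ ($V{\left(d \right)} = 4 + \left(\left(d + 73\right) + d\right) = 4 + \left(\left(73 + d\right) + d\right) = 4 + \left(73 + 2 d\right) = 77 + 2 d$)
$V{\left(-174 \right)} - C{\left(-139,178 \right)} = \left(77 + 2 \left(-174\right)\right) - 0 = \left(77 - 348\right) + 0 = -271 + 0 = -271$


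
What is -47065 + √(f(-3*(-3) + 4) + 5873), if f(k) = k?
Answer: -47065 + 3*√654 ≈ -46988.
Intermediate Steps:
-47065 + √(f(-3*(-3) + 4) + 5873) = -47065 + √((-3*(-3) + 4) + 5873) = -47065 + √((9 + 4) + 5873) = -47065 + √(13 + 5873) = -47065 + √5886 = -47065 + 3*√654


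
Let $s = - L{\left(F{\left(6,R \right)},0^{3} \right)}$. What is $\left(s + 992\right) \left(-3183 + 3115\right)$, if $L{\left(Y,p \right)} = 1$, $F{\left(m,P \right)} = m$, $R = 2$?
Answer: $-67388$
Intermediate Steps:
$s = -1$ ($s = \left(-1\right) 1 = -1$)
$\left(s + 992\right) \left(-3183 + 3115\right) = \left(-1 + 992\right) \left(-3183 + 3115\right) = 991 \left(-68\right) = -67388$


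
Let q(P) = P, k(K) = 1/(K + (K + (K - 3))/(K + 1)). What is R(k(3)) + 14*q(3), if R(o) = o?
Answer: 634/15 ≈ 42.267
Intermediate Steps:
k(K) = 1/(K + (-3 + 2*K)/(1 + K)) (k(K) = 1/(K + (K + (-3 + K))/(1 + K)) = 1/(K + (-3 + 2*K)/(1 + K)))
R(k(3)) + 14*q(3) = (1 + 3)/(-3 + 3² + 3*3) + 14*3 = 4/(-3 + 9 + 9) + 42 = 4/15 + 42 = 634/15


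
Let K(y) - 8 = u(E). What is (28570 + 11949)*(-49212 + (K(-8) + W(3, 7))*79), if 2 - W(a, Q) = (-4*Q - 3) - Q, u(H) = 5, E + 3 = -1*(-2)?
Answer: -1824367975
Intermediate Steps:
E = -1 (E = -3 - 1*(-2) = -3 + 2 = -1)
K(y) = 13 (K(y) = 8 + 5 = 13)
W(a, Q) = 5 + 5*Q (W(a, Q) = 2 - ((-4*Q - 3) - Q) = 2 - ((-3 - 4*Q) - Q) = 2 - (-3 - 5*Q) = 2 + (3 + 5*Q) = 5 + 5*Q)
(28570 + 11949)*(-49212 + (K(-8) + W(3, 7))*79) = (28570 + 11949)*(-49212 + (13 + (5 + 5*7))*79) = 40519*(-49212 + (13 + (5 + 35))*79) = 40519*(-49212 + (13 + 40)*79) = 40519*(-49212 + 53*79) = 40519*(-49212 + 4187) = 40519*(-45025) = -1824367975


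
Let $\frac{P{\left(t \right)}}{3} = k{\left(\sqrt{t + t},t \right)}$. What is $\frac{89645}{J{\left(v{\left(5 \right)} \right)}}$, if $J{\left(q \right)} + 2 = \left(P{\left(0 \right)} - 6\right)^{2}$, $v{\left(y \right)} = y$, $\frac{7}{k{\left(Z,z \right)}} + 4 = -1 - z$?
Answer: $\frac{2241125}{2551} \approx 878.53$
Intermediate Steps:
$k{\left(Z,z \right)} = \frac{7}{-5 - z}$ ($k{\left(Z,z \right)} = \frac{7}{-4 - \left(1 + z\right)} = \frac{7}{-5 - z}$)
$P{\left(t \right)} = - \frac{21}{5 + t}$ ($P{\left(t \right)} = 3 \left(- \frac{7}{5 + t}\right) = - \frac{21}{5 + t}$)
$J{\left(q \right)} = \frac{2551}{25}$ ($J{\left(q \right)} = -2 + \left(- \frac{21}{5 + 0} - 6\right)^{2} = -2 + \left(- \frac{21}{5} - 6\right)^{2} = -2 + \left(- \frac{51}{5}\right)^{2} = -2 + \frac{2601}{25} = \frac{2551}{25}$)
$\frac{89645}{J{\left(v{\left(5 \right)} \right)}} = \frac{89645}{\frac{2551}{25}} = 89645 \cdot \frac{25}{2551} = \frac{2241125}{2551}$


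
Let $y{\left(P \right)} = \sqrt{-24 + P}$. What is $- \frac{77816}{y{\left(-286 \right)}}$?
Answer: $\frac{38908 i \sqrt{310}}{155} \approx 4419.6 i$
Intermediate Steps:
$- \frac{77816}{y{\left(-286 \right)}} = - \frac{77816}{\sqrt{-24 - 286}} = - \frac{77816}{\sqrt{-310}} = - \frac{77816}{i \sqrt{310}} = - 77816 \left(- \frac{i \sqrt{310}}{310}\right) = \frac{38908 i \sqrt{310}}{155}$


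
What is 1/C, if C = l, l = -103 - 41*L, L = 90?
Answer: -1/3793 ≈ -0.00026364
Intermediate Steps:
l = -3793 (l = -103 - 41*90 = -103 - 3690 = -3793)
C = -3793
1/C = 1/(-3793) = -1/3793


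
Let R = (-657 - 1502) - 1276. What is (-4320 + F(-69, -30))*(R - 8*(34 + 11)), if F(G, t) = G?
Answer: 16656255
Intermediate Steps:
R = -3435 (R = -2159 - 1276 = -3435)
(-4320 + F(-69, -30))*(R - 8*(34 + 11)) = (-4320 - 69)*(-3435 - 8*(34 + 11)) = -4389*(-3435 - 8*45) = -4389*(-3435 - 360) = -4389*(-3795) = 16656255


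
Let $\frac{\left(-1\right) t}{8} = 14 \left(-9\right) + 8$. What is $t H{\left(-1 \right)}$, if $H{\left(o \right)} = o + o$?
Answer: $-1888$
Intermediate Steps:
$H{\left(o \right)} = 2 o$
$t = 944$ ($t = - 8 \left(14 \left(-9\right) + 8\right) = - 8 \left(-126 + 8\right) = \left(-8\right) \left(-118\right) = 944$)
$t H{\left(-1 \right)} = 944 \cdot 2 \left(-1\right) = 944 \left(-2\right) = -1888$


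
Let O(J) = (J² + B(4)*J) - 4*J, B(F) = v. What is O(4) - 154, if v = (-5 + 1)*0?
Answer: -154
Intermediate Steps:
v = 0 (v = -4*0 = 0)
B(F) = 0
O(J) = J² - 4*J (O(J) = (J² + 0*J) - 4*J = (J² + 0) - 4*J = J² - 4*J)
O(4) - 154 = 4*(-4 + 4) - 154 = 4*0 - 154 = 0 - 154 = -154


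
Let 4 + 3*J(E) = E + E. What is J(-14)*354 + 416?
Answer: -3360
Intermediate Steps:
J(E) = -4/3 + 2*E/3 (J(E) = -4/3 + (E + E)/3 = -4/3 + (2*E)/3 = -4/3 + 2*E/3)
J(-14)*354 + 416 = (-4/3 + (⅔)*(-14))*354 + 416 = (-4/3 - 28/3)*354 + 416 = -32/3*354 + 416 = -3776 + 416 = -3360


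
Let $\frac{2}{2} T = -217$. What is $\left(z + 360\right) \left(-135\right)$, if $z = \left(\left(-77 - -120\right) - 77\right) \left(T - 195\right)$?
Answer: $-1939680$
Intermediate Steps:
$T = -217$
$z = 14008$ ($z = \left(\left(-77 - -120\right) - 77\right) \left(-217 - 195\right) = \left(\left(-77 + 120\right) - 77\right) \left(-412\right) = \left(43 - 77\right) \left(-412\right) = \left(-34\right) \left(-412\right) = 14008$)
$\left(z + 360\right) \left(-135\right) = \left(14008 + 360\right) \left(-135\right) = 14368 \left(-135\right) = -1939680$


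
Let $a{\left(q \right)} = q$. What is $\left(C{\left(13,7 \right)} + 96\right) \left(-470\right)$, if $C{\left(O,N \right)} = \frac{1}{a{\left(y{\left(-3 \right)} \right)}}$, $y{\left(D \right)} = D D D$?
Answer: $- \frac{1217770}{27} \approx -45103.0$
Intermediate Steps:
$y{\left(D \right)} = D^{3}$ ($y{\left(D \right)} = D^{2} D = D^{3}$)
$C{\left(O,N \right)} = - \frac{1}{27}$ ($C{\left(O,N \right)} = \frac{1}{\left(-3\right)^{3}} = \frac{1}{-27} = - \frac{1}{27}$)
$\left(C{\left(13,7 \right)} + 96\right) \left(-470\right) = \left(- \frac{1}{27} + 96\right) \left(-470\right) = \frac{2591}{27} \left(-470\right) = - \frac{1217770}{27}$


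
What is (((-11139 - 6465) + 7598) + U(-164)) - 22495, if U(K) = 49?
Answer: -32452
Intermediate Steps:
(((-11139 - 6465) + 7598) + U(-164)) - 22495 = (((-11139 - 6465) + 7598) + 49) - 22495 = ((-17604 + 7598) + 49) - 22495 = (-10006 + 49) - 22495 = -9957 - 22495 = -32452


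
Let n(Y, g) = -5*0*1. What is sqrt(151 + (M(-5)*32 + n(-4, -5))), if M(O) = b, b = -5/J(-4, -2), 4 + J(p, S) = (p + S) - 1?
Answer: sqrt(20031)/11 ≈ 12.866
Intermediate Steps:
n(Y, g) = 0 (n(Y, g) = 0*1 = 0)
J(p, S) = -5 + S + p (J(p, S) = -4 + ((p + S) - 1) = -4 + ((S + p) - 1) = -4 + (-1 + S + p) = -5 + S + p)
b = 5/11 (b = -5/(-5 - 2 - 4) = -5/(-11) = -5*(-1/11) = 5/11 ≈ 0.45455)
M(O) = 5/11
sqrt(151 + (M(-5)*32 + n(-4, -5))) = sqrt(151 + ((5/11)*32 + 0)) = sqrt(151 + (160/11 + 0)) = sqrt(151 + 160/11) = sqrt(1821/11) = sqrt(20031)/11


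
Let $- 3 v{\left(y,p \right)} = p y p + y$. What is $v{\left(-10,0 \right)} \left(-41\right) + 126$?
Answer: $- \frac{32}{3} \approx -10.667$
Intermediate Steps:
$v{\left(y,p \right)} = - \frac{y}{3} - \frac{y p^{2}}{3}$ ($v{\left(y,p \right)} = - \frac{p y p + y}{3} = - \frac{y p^{2} + y}{3} = - \frac{y + y p^{2}}{3} = - \frac{y}{3} - \frac{y p^{2}}{3}$)
$v{\left(-10,0 \right)} \left(-41\right) + 126 = \left(- \frac{1}{3}\right) \left(-10\right) \left(1 + 0^{2}\right) \left(-41\right) + 126 = \left(- \frac{1}{3}\right) \left(-10\right) \left(1 + 0\right) \left(-41\right) + 126 = \left(- \frac{1}{3}\right) \left(-10\right) 1 \left(-41\right) + 126 = \frac{10}{3} \left(-41\right) + 126 = - \frac{410}{3} + 126 = - \frac{32}{3}$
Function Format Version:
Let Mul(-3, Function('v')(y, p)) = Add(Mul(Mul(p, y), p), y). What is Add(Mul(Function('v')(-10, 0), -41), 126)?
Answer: Rational(-32, 3) ≈ -10.667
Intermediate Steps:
Function('v')(y, p) = Add(Mul(Rational(-1, 3), y), Mul(Rational(-1, 3), y, Pow(p, 2))) (Function('v')(y, p) = Mul(Rational(-1, 3), Add(Mul(Mul(p, y), p), y)) = Mul(Rational(-1, 3), Add(Mul(y, Pow(p, 2)), y)) = Mul(Rational(-1, 3), Add(y, Mul(y, Pow(p, 2)))) = Add(Mul(Rational(-1, 3), y), Mul(Rational(-1, 3), y, Pow(p, 2))))
Add(Mul(Function('v')(-10, 0), -41), 126) = Add(Mul(Mul(Rational(-1, 3), -10, Add(1, Pow(0, 2))), -41), 126) = Add(Mul(Mul(Rational(-1, 3), -10, Add(1, 0)), -41), 126) = Add(Mul(Mul(Rational(-1, 3), -10, 1), -41), 126) = Add(Mul(Rational(10, 3), -41), 126) = Add(Rational(-410, 3), 126) = Rational(-32, 3)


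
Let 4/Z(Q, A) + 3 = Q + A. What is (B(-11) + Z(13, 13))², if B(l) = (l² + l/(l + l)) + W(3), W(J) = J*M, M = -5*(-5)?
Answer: 81848209/2116 ≈ 38681.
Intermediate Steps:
M = 25
W(J) = 25*J (W(J) = J*25 = 25*J)
B(l) = 151/2 + l² (B(l) = (l² + l/(l + l)) + 25*3 = (l² + l/((2*l))) + 75 = (l² + (1/(2*l))*l) + 75 = (l² + ½) + 75 = (½ + l²) + 75 = 151/2 + l²)
Z(Q, A) = 4/(-3 + A + Q) (Z(Q, A) = 4/(-3 + (Q + A)) = 4/(-3 + (A + Q)) = 4/(-3 + A + Q))
(B(-11) + Z(13, 13))² = ((151/2 + (-11)²) + 4/(-3 + 13 + 13))² = ((151/2 + 121) + 4/23)² = (393/2 + 4*(1/23))² = (393/2 + 4/23)² = (9047/46)² = 81848209/2116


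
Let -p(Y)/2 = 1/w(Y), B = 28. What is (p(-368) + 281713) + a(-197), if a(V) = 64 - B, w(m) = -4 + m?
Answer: 52405315/186 ≈ 2.8175e+5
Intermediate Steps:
p(Y) = -2/(-4 + Y)
a(V) = 36 (a(V) = 64 - 1*28 = 64 - 28 = 36)
(p(-368) + 281713) + a(-197) = (-2/(-4 - 368) + 281713) + 36 = (-2/(-372) + 281713) + 36 = (-2*(-1/372) + 281713) + 36 = (1/186 + 281713) + 36 = 52398619/186 + 36 = 52405315/186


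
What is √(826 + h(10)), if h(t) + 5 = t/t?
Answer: √822 ≈ 28.671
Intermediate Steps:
h(t) = -4 (h(t) = -5 + t/t = -5 + 1 = -4)
√(826 + h(10)) = √(826 - 4) = √822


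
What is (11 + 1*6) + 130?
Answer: 147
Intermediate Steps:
(11 + 1*6) + 130 = (11 + 6) + 130 = 17 + 130 = 147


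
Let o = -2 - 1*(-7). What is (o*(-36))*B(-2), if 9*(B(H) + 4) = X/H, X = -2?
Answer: 700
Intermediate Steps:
B(H) = -4 - 2/(9*H) (B(H) = -4 + (-2/H)/9 = -4 - 2/(9*H))
o = 5 (o = -2 + 7 = 5)
(o*(-36))*B(-2) = (5*(-36))*(-4 - 2/9/(-2)) = -180*(-4 - 2/9*(-1/2)) = -180*(-4 + 1/9) = -180*(-35/9) = 700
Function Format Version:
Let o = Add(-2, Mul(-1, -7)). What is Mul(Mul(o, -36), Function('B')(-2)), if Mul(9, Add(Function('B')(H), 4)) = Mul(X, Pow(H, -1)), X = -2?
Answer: 700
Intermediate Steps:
Function('B')(H) = Add(-4, Mul(Rational(-2, 9), Pow(H, -1))) (Function('B')(H) = Add(-4, Mul(Rational(1, 9), Mul(-2, Pow(H, -1)))) = Add(-4, Mul(Rational(-2, 9), Pow(H, -1))))
o = 5 (o = Add(-2, 7) = 5)
Mul(Mul(o, -36), Function('B')(-2)) = Mul(Mul(5, -36), Add(-4, Mul(Rational(-2, 9), Pow(-2, -1)))) = Mul(-180, Add(-4, Mul(Rational(-2, 9), Rational(-1, 2)))) = Mul(-180, Add(-4, Rational(1, 9))) = Mul(-180, Rational(-35, 9)) = 700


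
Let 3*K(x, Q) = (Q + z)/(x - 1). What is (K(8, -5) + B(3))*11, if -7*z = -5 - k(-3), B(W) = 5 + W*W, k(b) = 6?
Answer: 7458/49 ≈ 152.20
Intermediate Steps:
B(W) = 5 + W²
z = 11/7 (z = -(-5 - 1*6)/7 = -(-5 - 6)/7 = -⅐*(-11) = 11/7 ≈ 1.5714)
K(x, Q) = (11/7 + Q)/(3*(-1 + x)) (K(x, Q) = ((Q + 11/7)/(x - 1))/3 = ((11/7 + Q)/(-1 + x))/3 = (11/7 + Q)/(3*(-1 + x)))
(K(8, -5) + B(3))*11 = ((11 + 7*(-5))/(21*(-1 + 8)) + (5 + 3²))*11 = ((1/21)*(11 - 35)/7 + (5 + 9))*11 = ((1/21)*(⅐)*(-24) + 14)*11 = (-8/49 + 14)*11 = (678/49)*11 = 7458/49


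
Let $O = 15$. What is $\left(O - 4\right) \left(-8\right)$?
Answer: $-88$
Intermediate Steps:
$\left(O - 4\right) \left(-8\right) = \left(15 - 4\right) \left(-8\right) = 11 \left(-8\right) = -88$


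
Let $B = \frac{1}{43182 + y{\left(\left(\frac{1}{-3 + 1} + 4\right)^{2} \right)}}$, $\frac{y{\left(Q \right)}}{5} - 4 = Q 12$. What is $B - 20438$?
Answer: $- \frac{897984405}{43937} \approx -20438.0$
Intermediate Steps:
$y{\left(Q \right)} = 20 + 60 Q$ ($y{\left(Q \right)} = 20 + 5 Q 12 = 20 + 5 \cdot 12 Q = 20 + 60 Q$)
$B = \frac{1}{43937}$ ($B = \frac{1}{43182 + \left(20 + 60 \left(\frac{1}{-3 + 1} + 4\right)^{2}\right)} = \frac{1}{43182 + \left(20 + 60 \left(\frac{1}{-2} + 4\right)^{2}\right)} = \frac{1}{43182 + \left(20 + 60 \left(- \frac{1}{2} + 4\right)^{2}\right)} = \frac{1}{43182 + \left(20 + 60 \left(\frac{7}{2}\right)^{2}\right)} = \frac{1}{43182 + \left(20 + 60 \cdot \frac{49}{4}\right)} = \frac{1}{43182 + \left(20 + 735\right)} = \frac{1}{43182 + 755} = \frac{1}{43937} \approx 2.276 \cdot 10^{-5}$)
$B - 20438 = \frac{1}{43937} - 20438 = - \frac{897984405}{43937}$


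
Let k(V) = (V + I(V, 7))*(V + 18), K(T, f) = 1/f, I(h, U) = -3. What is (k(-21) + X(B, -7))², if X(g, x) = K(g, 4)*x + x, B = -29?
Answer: 64009/16 ≈ 4000.6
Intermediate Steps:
X(g, x) = 5*x/4 (X(g, x) = x/4 + x = 5*x/4)
k(V) = (-3 + V)*(18 + V) (k(V) = (V - 3)*(V + 18) = (-3 + V)*(18 + V))
(k(-21) + X(B, -7))² = ((-54 + (-21)² + 15*(-21)) + (5/4)*(-7))² = ((-54 + 441 - 315) - 35/4)² = (72 - 35/4)² = (253/4)² = 64009/16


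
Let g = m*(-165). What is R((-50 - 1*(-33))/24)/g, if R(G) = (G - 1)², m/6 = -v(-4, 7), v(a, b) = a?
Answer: -1681/2280960 ≈ -0.00073697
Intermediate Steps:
m = 24 (m = 6*(-1*(-4)) = 6*4 = 24)
g = -3960 (g = 24*(-165) = -3960)
R(G) = (-1 + G)²
R((-50 - 1*(-33))/24)/g = (-1 + (-50 - 1*(-33))/24)²/(-3960) = (-1 + (-50 + 33)*(1/24))²*(-1/3960) = (-1 - 17*1/24)²*(-1/3960) = (-1 - 17/24)²*(-1/3960) = (-41/24)²*(-1/3960) = (1681/576)*(-1/3960) = -1681/2280960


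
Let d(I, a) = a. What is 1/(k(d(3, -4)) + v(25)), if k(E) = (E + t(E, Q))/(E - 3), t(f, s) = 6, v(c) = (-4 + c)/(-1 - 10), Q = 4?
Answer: -77/169 ≈ -0.45562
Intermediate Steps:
v(c) = 4/11 - c/11 (v(c) = (-4 + c)/(-11) = (-4 + c)*(-1/11) = 4/11 - c/11)
k(E) = (6 + E)/(-3 + E) (k(E) = (E + 6)/(E - 3) = (6 + E)/(-3 + E))
1/(k(d(3, -4)) + v(25)) = 1/((6 - 4)/(-3 - 4) + (4/11 - 1/11*25)) = 1/(2/(-7) + (4/11 - 25/11)) = 1/(-⅐*2 - 21/11) = 1/(-2/7 - 21/11) = 1/(-169/77) = -77/169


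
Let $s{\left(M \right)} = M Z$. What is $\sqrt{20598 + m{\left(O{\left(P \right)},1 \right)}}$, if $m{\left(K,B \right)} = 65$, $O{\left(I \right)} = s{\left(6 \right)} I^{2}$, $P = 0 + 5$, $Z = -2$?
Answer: $\sqrt{20663} \approx 143.75$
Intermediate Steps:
$P = 5$
$s{\left(M \right)} = - 2 M$ ($s{\left(M \right)} = M \left(-2\right) = - 2 M$)
$O{\left(I \right)} = - 12 I^{2}$ ($O{\left(I \right)} = \left(-2\right) 6 I^{2} = - 12 I^{2}$)
$\sqrt{20598 + m{\left(O{\left(P \right)},1 \right)}} = \sqrt{20598 + 65} = \sqrt{20663}$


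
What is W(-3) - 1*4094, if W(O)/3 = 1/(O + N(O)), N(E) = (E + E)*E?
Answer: -20469/5 ≈ -4093.8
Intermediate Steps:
N(E) = 2*E² (N(E) = (2*E)*E = 2*E²)
W(O) = 3/(O + 2*O²)
W(-3) - 1*4094 = 3/(-3*(1 + 2*(-3))) - 1*4094 = 3*(-⅓)/(1 - 6) - 4094 = 3*(-⅓)/(-5) - 4094 = 3*(-⅓)*(-⅕) - 4094 = ⅕ - 4094 = -20469/5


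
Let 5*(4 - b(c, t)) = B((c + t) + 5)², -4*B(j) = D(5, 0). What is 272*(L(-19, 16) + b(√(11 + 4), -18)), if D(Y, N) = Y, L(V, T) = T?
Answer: 5355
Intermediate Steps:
B(j) = -5/4 (B(j) = -¼*5 = -5/4)
b(c, t) = 59/16 (b(c, t) = 4 - (-5/4)²/5 = 4 - ⅕*25/16 = 4 - 5/16 = 59/16)
272*(L(-19, 16) + b(√(11 + 4), -18)) = 272*(16 + 59/16) = 272*(315/16) = 5355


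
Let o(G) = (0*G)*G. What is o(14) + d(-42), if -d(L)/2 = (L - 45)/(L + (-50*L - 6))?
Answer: 29/342 ≈ 0.084795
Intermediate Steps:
o(G) = 0 (o(G) = 0*G = 0)
d(L) = -2*(-45 + L)/(-6 - 49*L) (d(L) = -2*(L - 45)/(L + (-50*L - 6)) = -2*(-45 + L)/(L + (-6 - 50*L)) = -2*(-45 + L)/(-6 - 49*L))
o(14) + d(-42) = 0 + 2*(-45 - 42)/(6 + 49*(-42)) = 0 + 2*(-87)/(6 - 2058) = 0 + 2*(-87)/(-2052) = 0 + 2*(-1/2052)*(-87) = 0 + 29/342 = 29/342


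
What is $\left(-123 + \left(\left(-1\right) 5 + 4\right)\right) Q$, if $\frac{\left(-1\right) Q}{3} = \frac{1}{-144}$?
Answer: $- \frac{31}{12} \approx -2.5833$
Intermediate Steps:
$Q = \frac{1}{48}$ ($Q = - \frac{3}{-144} = \left(-3\right) \left(- \frac{1}{144}\right) = \frac{1}{48} \approx 0.020833$)
$\left(-123 + \left(\left(-1\right) 5 + 4\right)\right) Q = \left(-123 + \left(\left(-1\right) 5 + 4\right)\right) \frac{1}{48} = \left(-123 + \left(-5 + 4\right)\right) \frac{1}{48} = \left(-123 - 1\right) \frac{1}{48} = \left(-124\right) \frac{1}{48} = - \frac{31}{12}$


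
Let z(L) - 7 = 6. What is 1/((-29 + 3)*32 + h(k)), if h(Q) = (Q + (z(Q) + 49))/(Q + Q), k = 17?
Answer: -34/28209 ≈ -0.0012053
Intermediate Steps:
z(L) = 13 (z(L) = 7 + 6 = 13)
h(Q) = (62 + Q)/(2*Q) (h(Q) = (Q + (13 + 49))/(Q + Q) = (Q + 62)/((2*Q)) = (62 + Q)*(1/(2*Q)) = (62 + Q)/(2*Q))
1/((-29 + 3)*32 + h(k)) = 1/((-29 + 3)*32 + (1/2)*(62 + 17)/17) = 1/(-26*32 + (1/2)*(1/17)*79) = 1/(-832 + 79/34) = 1/(-28209/34) = -34/28209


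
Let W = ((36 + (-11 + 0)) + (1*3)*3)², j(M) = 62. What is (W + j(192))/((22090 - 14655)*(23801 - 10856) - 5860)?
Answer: 1218/96240215 ≈ 1.2656e-5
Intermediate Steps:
W = 1156 (W = ((36 - 11) + 3*3)² = (25 + 9)² = 34² = 1156)
(W + j(192))/((22090 - 14655)*(23801 - 10856) - 5860) = (1156 + 62)/((22090 - 14655)*(23801 - 10856) - 5860) = 1218/(7435*12945 - 5860) = 1218/(96246075 - 5860) = 1218/96240215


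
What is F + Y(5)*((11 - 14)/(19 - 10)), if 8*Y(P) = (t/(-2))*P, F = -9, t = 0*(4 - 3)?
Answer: -9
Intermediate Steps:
t = 0 (t = 0*1 = 0)
Y(P) = 0 (Y(P) = ((0/(-2))*P)/8 = ((0*(-½))*P)/8 = (0*P)/8 = (⅛)*0 = 0)
F + Y(5)*((11 - 14)/(19 - 10)) = -9 + 0*((11 - 14)/(19 - 10)) = -9 + 0*(-3/9) = -9 + 0*(-3*⅑) = -9 + 0*(-⅓) = -9 + 0 = -9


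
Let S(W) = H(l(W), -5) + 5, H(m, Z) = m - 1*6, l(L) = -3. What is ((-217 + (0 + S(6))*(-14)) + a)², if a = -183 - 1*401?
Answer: 555025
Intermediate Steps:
H(m, Z) = -6 + m (H(m, Z) = m - 6 = -6 + m)
S(W) = -4 (S(W) = (-6 - 3) + 5 = -9 + 5 = -4)
a = -584 (a = -183 - 401 = -584)
((-217 + (0 + S(6))*(-14)) + a)² = ((-217 + (0 - 4)*(-14)) - 584)² = ((-217 - 4*(-14)) - 584)² = ((-217 + 56) - 584)² = (-161 - 584)² = (-745)² = 555025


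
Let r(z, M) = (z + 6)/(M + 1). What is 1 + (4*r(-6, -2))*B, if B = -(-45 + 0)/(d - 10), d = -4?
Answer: 1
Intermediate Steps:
r(z, M) = (6 + z)/(1 + M)
B = -45/14 (B = -(-45 + 0)/(-4 - 10) = -(-45)/(-14) = -(-45)*(-1)/14 = -1*45/14 = -45/14 ≈ -3.2143)
1 + (4*r(-6, -2))*B = 1 + (4*((6 - 6)/(1 - 2)))*(-45/14) = 1 + (4*(0/(-1)))*(-45/14) = 1 + (4*(-1*0))*(-45/14) = 1 + (4*0)*(-45/14) = 1 + 0*(-45/14) = 1 + 0 = 1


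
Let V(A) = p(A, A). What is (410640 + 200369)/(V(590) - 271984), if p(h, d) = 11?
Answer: -611009/271973 ≈ -2.2466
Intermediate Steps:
V(A) = 11
(410640 + 200369)/(V(590) - 271984) = (410640 + 200369)/(11 - 271984) = 611009/(-271973) = 611009*(-1/271973) = -611009/271973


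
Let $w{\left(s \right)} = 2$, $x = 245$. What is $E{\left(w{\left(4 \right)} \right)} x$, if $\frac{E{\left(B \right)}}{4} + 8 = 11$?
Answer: $2940$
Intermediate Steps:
$E{\left(B \right)} = 12$ ($E{\left(B \right)} = -32 + 4 \cdot 11 = -32 + 44 = 12$)
$E{\left(w{\left(4 \right)} \right)} x = 12 \cdot 245 = 2940$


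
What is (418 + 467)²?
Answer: 783225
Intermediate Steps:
(418 + 467)² = 885² = 783225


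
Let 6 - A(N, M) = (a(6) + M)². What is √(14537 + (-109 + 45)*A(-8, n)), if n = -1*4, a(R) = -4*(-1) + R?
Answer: √16457 ≈ 128.28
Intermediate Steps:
a(R) = 4 + R
n = -4
A(N, M) = 6 - (10 + M)² (A(N, M) = 6 - ((4 + 6) + M)² = 6 - (10 + M)²)
√(14537 + (-109 + 45)*A(-8, n)) = √(14537 + (-109 + 45)*(6 - (10 - 4)²)) = √(14537 - 64*(6 - 1*6²)) = √(14537 - 64*(6 - 1*36)) = √(14537 - 64*(6 - 36)) = √(14537 - 64*(-30)) = √(14537 + 1920) = √16457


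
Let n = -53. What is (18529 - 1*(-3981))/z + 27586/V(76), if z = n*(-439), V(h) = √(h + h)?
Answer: 22510/23267 + 13793*√38/38 ≈ 2238.5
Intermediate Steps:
V(h) = √2*√h (V(h) = √(2*h) = √2*√h)
z = 23267 (z = -53*(-439) = 23267)
(18529 - 1*(-3981))/z + 27586/V(76) = (18529 - 1*(-3981))/23267 + 27586/((√2*√76)) = (18529 + 3981)*(1/23267) + 27586/((√2*(2*√19))) = 22510*(1/23267) + 27586/((2*√38)) = 22510/23267 + 27586*(√38/76) = 22510/23267 + 13793*√38/38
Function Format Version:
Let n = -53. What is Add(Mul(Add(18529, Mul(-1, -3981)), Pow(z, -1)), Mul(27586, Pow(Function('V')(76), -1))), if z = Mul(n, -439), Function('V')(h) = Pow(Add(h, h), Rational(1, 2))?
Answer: Add(Rational(22510, 23267), Mul(Rational(13793, 38), Pow(38, Rational(1, 2)))) ≈ 2238.5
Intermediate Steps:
Function('V')(h) = Mul(Pow(2, Rational(1, 2)), Pow(h, Rational(1, 2))) (Function('V')(h) = Pow(Mul(2, h), Rational(1, 2)) = Mul(Pow(2, Rational(1, 2)), Pow(h, Rational(1, 2))))
z = 23267 (z = Mul(-53, -439) = 23267)
Add(Mul(Add(18529, Mul(-1, -3981)), Pow(z, -1)), Mul(27586, Pow(Function('V')(76), -1))) = Add(Mul(Add(18529, Mul(-1, -3981)), Pow(23267, -1)), Mul(27586, Pow(Mul(Pow(2, Rational(1, 2)), Pow(76, Rational(1, 2))), -1))) = Add(Mul(Add(18529, 3981), Rational(1, 23267)), Mul(27586, Pow(Mul(Pow(2, Rational(1, 2)), Mul(2, Pow(19, Rational(1, 2)))), -1))) = Add(Mul(22510, Rational(1, 23267)), Mul(27586, Pow(Mul(2, Pow(38, Rational(1, 2))), -1))) = Add(Rational(22510, 23267), Mul(27586, Mul(Rational(1, 76), Pow(38, Rational(1, 2))))) = Add(Rational(22510, 23267), Mul(Rational(13793, 38), Pow(38, Rational(1, 2))))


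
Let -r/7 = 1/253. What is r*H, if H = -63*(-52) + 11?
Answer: -23009/253 ≈ -90.945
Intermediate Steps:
H = 3287 (H = 3276 + 11 = 3287)
r = -7/253 ≈ -0.027668
r*H = -7/253*3287 = -23009/253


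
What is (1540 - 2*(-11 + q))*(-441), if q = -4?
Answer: -692370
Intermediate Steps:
(1540 - 2*(-11 + q))*(-441) = (1540 - 2*(-11 - 4))*(-441) = (1540 - 2*(-15))*(-441) = (1540 + 30)*(-441) = 1570*(-441) = -692370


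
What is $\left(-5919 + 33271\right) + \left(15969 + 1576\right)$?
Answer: $44897$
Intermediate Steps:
$\left(-5919 + 33271\right) + \left(15969 + 1576\right) = 27352 + 17545 = 44897$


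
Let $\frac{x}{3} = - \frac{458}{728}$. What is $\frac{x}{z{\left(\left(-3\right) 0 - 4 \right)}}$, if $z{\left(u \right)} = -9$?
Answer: $\frac{229}{1092} \approx 0.20971$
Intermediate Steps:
$x = - \frac{687}{364}$ ($x = 3 \left(- \frac{458}{728}\right) = 3 \left(\left(-458\right) \frac{1}{728}\right) = 3 \left(- \frac{229}{364}\right) = - \frac{687}{364} \approx -1.8874$)
$\frac{x}{z{\left(\left(-3\right) 0 - 4 \right)}} = - \frac{687}{364 \left(-9\right)} = \left(- \frac{687}{364}\right) \left(- \frac{1}{9}\right) = \frac{229}{1092}$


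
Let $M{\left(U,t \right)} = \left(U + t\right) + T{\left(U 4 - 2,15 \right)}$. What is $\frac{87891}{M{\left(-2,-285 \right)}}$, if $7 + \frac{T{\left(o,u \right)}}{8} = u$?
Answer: $- \frac{87891}{223} \approx -394.13$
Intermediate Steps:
$T{\left(o,u \right)} = -56 + 8 u$
$M{\left(U,t \right)} = 64 + U + t$ ($M{\left(U,t \right)} = \left(U + t\right) + \left(-56 + 8 \cdot 15\right) = \left(U + t\right) + \left(-56 + 120\right) = \left(U + t\right) + 64 = 64 + U + t$)
$\frac{87891}{M{\left(-2,-285 \right)}} = \frac{87891}{64 - 2 - 285} = \frac{87891}{-223} = 87891 \left(- \frac{1}{223}\right) = - \frac{87891}{223}$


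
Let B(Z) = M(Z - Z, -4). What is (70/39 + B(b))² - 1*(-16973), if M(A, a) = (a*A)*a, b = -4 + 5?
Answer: 25820833/1521 ≈ 16976.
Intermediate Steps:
b = 1
M(A, a) = A*a² (M(A, a) = (A*a)*a = A*a²)
B(Z) = 0 (B(Z) = (Z - Z)*(-4)² = 0*16 = 0)
(70/39 + B(b))² - 1*(-16973) = (70/39 + 0)² - 1*(-16973) = (70*(1/39) + 0)² + 16973 = (70/39 + 0)² + 16973 = (70/39)² + 16973 = 4900/1521 + 16973 = 25820833/1521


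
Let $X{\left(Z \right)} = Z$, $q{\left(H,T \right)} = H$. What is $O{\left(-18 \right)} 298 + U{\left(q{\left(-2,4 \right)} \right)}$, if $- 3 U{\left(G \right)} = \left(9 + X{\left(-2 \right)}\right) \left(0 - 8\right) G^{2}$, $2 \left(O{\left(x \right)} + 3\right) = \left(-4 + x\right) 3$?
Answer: $- \frac{31960}{3} \approx -10653.0$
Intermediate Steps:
$O{\left(x \right)} = -9 + \frac{3 x}{2}$ ($O{\left(x \right)} = -3 + \frac{\left(-4 + x\right) 3}{2} = -3 + \frac{-12 + 3 x}{2} = -3 + \left(-6 + \frac{3 x}{2}\right) = -9 + \frac{3 x}{2}$)
$U{\left(G \right)} = \frac{56 G^{2}}{3}$ ($U{\left(G \right)} = - \frac{\left(9 - 2\right) \left(0 - 8\right) G^{2}}{3} = - \frac{7 \left(-8\right) G^{2}}{3} = - \frac{\left(-56\right) G^{2}}{3} = \frac{56 G^{2}}{3}$)
$O{\left(-18 \right)} 298 + U{\left(q{\left(-2,4 \right)} \right)} = \left(-9 + \frac{3}{2} \left(-18\right)\right) 298 + \frac{56 \left(-2\right)^{2}}{3} = \left(-9 - 27\right) 298 + \frac{56}{3} \cdot 4 = \left(-36\right) 298 + \frac{224}{3} = -10728 + \frac{224}{3} = - \frac{31960}{3}$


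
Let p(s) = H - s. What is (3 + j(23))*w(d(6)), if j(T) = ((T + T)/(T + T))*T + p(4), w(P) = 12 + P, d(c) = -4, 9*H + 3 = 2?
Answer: 1576/9 ≈ 175.11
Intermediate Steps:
H = -⅑ (H = -⅓ + (⅑)*2 = -⅓ + 2/9 = -⅑ ≈ -0.11111)
p(s) = -⅑ - s
j(T) = -37/9 + T (j(T) = ((T + T)/(T + T))*T + (-⅑ - 1*4) = ((2*T)/((2*T)))*T + (-⅑ - 4) = ((2*T)*(1/(2*T)))*T - 37/9 = 1*T - 37/9 = T - 37/9 = -37/9 + T)
(3 + j(23))*w(d(6)) = (3 + (-37/9 + 23))*(12 - 4) = (3 + 170/9)*8 = (197/9)*8 = 1576/9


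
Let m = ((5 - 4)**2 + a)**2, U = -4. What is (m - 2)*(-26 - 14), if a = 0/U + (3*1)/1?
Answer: -560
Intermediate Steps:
a = 3 (a = 0/(-4) + (3*1)/1 = 0*(-1/4) + 3*1 = 0 + 3 = 3)
m = 16 (m = ((5 - 4)**2 + 3)**2 = (1**2 + 3)**2 = (1 + 3)**2 = 4**2 = 16)
(m - 2)*(-26 - 14) = (16 - 2)*(-26 - 14) = 14*(-40) = -560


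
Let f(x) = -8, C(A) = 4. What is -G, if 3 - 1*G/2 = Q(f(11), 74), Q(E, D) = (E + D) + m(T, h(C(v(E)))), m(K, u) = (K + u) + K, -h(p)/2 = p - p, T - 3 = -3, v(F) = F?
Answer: 126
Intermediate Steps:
T = 0 (T = 3 - 3 = 0)
h(p) = 0 (h(p) = -2*(p - p) = -2*0 = 0)
m(K, u) = u + 2*K
Q(E, D) = D + E (Q(E, D) = (E + D) + (0 + 2*0) = (D + E) + (0 + 0) = (D + E) + 0 = D + E)
G = -126 (G = 6 - 2*(74 - 8) = 6 - 2*66 = 6 - 132 = -126)
-G = -1*(-126) = 126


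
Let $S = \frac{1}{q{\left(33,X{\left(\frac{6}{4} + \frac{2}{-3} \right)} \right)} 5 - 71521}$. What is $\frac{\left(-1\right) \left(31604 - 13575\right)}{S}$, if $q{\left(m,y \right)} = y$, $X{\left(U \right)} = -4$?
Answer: $1289812689$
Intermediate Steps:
$S = - \frac{1}{71541}$ ($S = \frac{1}{\left(-4\right) 5 - 71521} = \frac{1}{-20 - 71521} = \frac{1}{-71541} = - \frac{1}{71541} \approx -1.3978 \cdot 10^{-5}$)
$\frac{\left(-1\right) \left(31604 - 13575\right)}{S} = \frac{\left(-1\right) \left(31604 - 13575\right)}{- \frac{1}{71541}} = \left(-1\right) 18029 \left(-71541\right) = \left(-18029\right) \left(-71541\right) = 1289812689$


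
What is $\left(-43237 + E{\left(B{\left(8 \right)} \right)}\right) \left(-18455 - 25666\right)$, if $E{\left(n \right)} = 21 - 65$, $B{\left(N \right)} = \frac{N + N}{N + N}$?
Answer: $1909601001$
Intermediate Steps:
$B{\left(N \right)} = 1$ ($B{\left(N \right)} = \frac{2 N}{2 N} = 2 N \frac{1}{2 N} = 1$)
$E{\left(n \right)} = -44$
$\left(-43237 + E{\left(B{\left(8 \right)} \right)}\right) \left(-18455 - 25666\right) = \left(-43237 - 44\right) \left(-18455 - 25666\right) = \left(-43281\right) \left(-44121\right) = 1909601001$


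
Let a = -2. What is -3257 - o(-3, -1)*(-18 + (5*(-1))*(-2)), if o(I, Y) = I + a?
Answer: -3297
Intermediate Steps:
o(I, Y) = -2 + I (o(I, Y) = I - 2 = -2 + I)
-3257 - o(-3, -1)*(-18 + (5*(-1))*(-2)) = -3257 - (-2 - 3)*(-18 + (5*(-1))*(-2)) = -3257 - (-5)*(-18 - 5*(-2)) = -3257 - (-5)*(-18 + 10) = -3257 - (-5)*(-8) = -3257 - 1*40 = -3257 - 40 = -3297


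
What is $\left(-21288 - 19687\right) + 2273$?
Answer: $-38702$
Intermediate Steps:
$\left(-21288 - 19687\right) + 2273 = -40975 + 2273 = -38702$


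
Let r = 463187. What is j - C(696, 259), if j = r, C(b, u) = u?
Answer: 462928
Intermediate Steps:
j = 463187
j - C(696, 259) = 463187 - 1*259 = 463187 - 259 = 462928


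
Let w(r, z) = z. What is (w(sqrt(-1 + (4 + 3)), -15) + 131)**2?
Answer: 13456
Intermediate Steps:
(w(sqrt(-1 + (4 + 3)), -15) + 131)**2 = (-15 + 131)**2 = 116**2 = 13456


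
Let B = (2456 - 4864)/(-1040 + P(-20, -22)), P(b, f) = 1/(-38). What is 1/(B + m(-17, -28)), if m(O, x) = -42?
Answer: -39521/1568378 ≈ -0.025199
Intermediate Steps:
P(b, f) = -1/38
B = 91504/39521 (B = (2456 - 4864)/(-1040 - 1/38) = -2408/(-39521/38) = -2408*(-38/39521) = 91504/39521 ≈ 2.3153)
1/(B + m(-17, -28)) = 1/(91504/39521 - 42) = 1/(-1568378/39521) = -39521/1568378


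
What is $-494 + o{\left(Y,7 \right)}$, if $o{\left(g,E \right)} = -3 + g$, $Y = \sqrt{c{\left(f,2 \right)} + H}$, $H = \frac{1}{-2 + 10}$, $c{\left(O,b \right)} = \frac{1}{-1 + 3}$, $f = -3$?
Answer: $-497 + \frac{\sqrt{10}}{4} \approx -496.21$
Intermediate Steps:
$c{\left(O,b \right)} = \frac{1}{2}$
$H = \frac{1}{8} \approx 0.125$
$Y = \frac{\sqrt{10}}{4}$ ($Y = \sqrt{\frac{1}{2} + \frac{1}{8}} = \sqrt{\frac{5}{8}} = \frac{\sqrt{10}}{4} \approx 0.79057$)
$-494 + o{\left(Y,7 \right)} = -494 - \left(3 - \frac{\sqrt{10}}{4}\right) = -497 + \frac{\sqrt{10}}{4}$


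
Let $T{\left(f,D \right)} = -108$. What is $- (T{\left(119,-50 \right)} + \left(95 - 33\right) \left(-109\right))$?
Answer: $6866$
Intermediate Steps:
$- (T{\left(119,-50 \right)} + \left(95 - 33\right) \left(-109\right)) = - (-108 + \left(95 - 33\right) \left(-109\right)) = - (-108 + 62 \left(-109\right)) = - (-108 - 6758) = \left(-1\right) \left(-6866\right) = 6866$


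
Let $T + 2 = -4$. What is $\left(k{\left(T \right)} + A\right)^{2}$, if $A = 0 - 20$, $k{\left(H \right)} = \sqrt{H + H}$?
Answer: $388 - 80 i \sqrt{3} \approx 388.0 - 138.56 i$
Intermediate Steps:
$T = -6$ ($T = -2 - 4 = -6$)
$k{\left(H \right)} = \sqrt{2} \sqrt{H}$ ($k{\left(H \right)} = \sqrt{2 H} = \sqrt{2} \sqrt{H}$)
$A = -20$
$\left(k{\left(T \right)} + A\right)^{2} = \left(\sqrt{2} \sqrt{-6} - 20\right)^{2} = \left(\sqrt{2} i \sqrt{6} - 20\right)^{2} = \left(2 i \sqrt{3} - 20\right)^{2} = \left(-20 + 2 i \sqrt{3}\right)^{2}$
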